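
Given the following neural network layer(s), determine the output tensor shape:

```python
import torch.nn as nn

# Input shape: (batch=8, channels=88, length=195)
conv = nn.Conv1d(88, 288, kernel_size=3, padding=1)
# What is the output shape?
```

Input: (8, 88, 195) -> Output: (8, 288, 195)

Answer: (8, 288, 195)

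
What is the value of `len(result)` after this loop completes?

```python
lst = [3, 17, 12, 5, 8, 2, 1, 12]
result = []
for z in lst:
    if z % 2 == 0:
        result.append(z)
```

Count even numbers in [3, 17, 12, 5, 8, 2, 1, 12]
`result` takes the values: [] → [12] → [12, 8] → [12, 8, 2] → [12, 8, 2, 12]
So `len(result)` = 4

Answer: 4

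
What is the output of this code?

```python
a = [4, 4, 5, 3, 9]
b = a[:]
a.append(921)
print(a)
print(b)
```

Key concept: slice [:] creates copy.
Step by step:
`a = [4, 4, 5, 3, 9]` → a = [4, 4, 5, 3, 9]
`b = a[:]` → b = [4, 4, 5, 3, 9]
`a.append(921)` → a = [4, 4, 5, 3, 9, 921]
`print(a)` → prints [4, 4, 5, 3, 9, 921]
`print(b)` → prints [4, 4, 5, 3, 9]

Answer:
[4, 4, 5, 3, 9, 921]
[4, 4, 5, 3, 9]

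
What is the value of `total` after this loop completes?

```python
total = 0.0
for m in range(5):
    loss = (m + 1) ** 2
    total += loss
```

Sum of squared losses 1² + 2² + ... + 5²
`total` takes the values: 0.0 → 1.0 → 5.0 → 14.0 → 30.0 → 55.0

Answer: 55.0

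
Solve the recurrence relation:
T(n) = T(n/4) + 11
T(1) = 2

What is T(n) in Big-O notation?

Each step divides n by 4 and adds 11. After log_4(n) steps we reach T(1)=2. So T(n) = 11·log_4(n) + 2 = O(log n).

Answer: O(log n)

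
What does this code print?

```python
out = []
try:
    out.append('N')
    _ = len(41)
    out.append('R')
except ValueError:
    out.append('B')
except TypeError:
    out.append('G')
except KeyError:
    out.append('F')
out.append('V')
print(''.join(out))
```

Execution trace: 'N' (try body) → 'G' (except TypeError) → 'V' (after the try/except). Output: NGV

Answer: NGV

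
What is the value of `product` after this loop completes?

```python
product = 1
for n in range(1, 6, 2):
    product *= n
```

Product of 1, 3, 5, ... up to 5
`product` takes the values: 1 → 3 → 15

Answer: 15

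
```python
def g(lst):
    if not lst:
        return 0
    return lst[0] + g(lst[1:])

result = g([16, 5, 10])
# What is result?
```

16 + 5 + 10 + 0 = 31

Answer: 31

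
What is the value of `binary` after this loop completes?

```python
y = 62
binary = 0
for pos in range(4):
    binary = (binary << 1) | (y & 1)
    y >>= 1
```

Reverse lowest 4 bits of 62
`binary` takes the values: 0 → 1 → 3 → 7

Answer: 7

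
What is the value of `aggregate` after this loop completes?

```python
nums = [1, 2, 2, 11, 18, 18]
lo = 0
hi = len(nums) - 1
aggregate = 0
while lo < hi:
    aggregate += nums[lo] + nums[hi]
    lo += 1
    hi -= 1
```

Sum of pairs from ends
`aggregate` takes the values: 0 → 19 → 39 → 52

Answer: 52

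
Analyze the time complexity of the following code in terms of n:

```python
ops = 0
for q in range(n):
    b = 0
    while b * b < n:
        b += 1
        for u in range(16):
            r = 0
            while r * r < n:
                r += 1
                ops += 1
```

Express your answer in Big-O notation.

Each loop level contributes: n × √n × 1 × √n. Multiplying the contributions gives O(n^2).

Answer: O(n^2)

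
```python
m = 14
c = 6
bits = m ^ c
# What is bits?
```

Trace:
`m = 14` → m = 14
`c = 6` → c = 6
`bits = m ^ c` → bits = 8
So bits = 8

Answer: 8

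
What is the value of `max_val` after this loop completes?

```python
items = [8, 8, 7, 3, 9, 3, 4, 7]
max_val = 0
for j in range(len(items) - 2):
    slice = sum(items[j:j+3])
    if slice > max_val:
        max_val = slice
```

Max sum of 3-element window in [8, 8, 7, 3, 9, 3, 4, 7]
`max_val` takes the values: 0 → 23

Answer: 23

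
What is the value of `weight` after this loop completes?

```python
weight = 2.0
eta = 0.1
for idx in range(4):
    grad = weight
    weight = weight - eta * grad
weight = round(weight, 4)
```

Gradient descent: w = 2.0 * (1 - 0.1)^4
`weight` takes the values: 2.0 → 1.8 → 1.62 → 1.458 → 1.3122

Answer: 1.3122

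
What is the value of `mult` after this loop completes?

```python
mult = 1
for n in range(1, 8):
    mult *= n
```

7! = 5040
`mult` takes the values: 1 → 2 → 6 → 24 → 120 → 720 → 5040

Answer: 5040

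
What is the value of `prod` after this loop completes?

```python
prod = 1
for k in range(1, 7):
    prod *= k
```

6! = 720
`prod` takes the values: 1 → 2 → 6 → 24 → 120 → 720

Answer: 720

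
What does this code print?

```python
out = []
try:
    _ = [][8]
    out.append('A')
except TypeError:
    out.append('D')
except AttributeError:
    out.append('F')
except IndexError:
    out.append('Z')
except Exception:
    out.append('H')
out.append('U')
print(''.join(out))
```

Execution trace: 'Z' (except IndexError) → 'U' (after the try/except). Output: ZU

Answer: ZU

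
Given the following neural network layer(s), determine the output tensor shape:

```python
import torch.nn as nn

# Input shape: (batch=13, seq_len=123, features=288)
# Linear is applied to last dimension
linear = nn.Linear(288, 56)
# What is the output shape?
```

Input: (13, 123, 288) -> Output: (13, 123, 56)

Answer: (13, 123, 56)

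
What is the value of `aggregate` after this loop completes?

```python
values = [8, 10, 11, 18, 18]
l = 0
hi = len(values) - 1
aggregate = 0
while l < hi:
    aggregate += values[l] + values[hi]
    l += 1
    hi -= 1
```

Sum of pairs from ends
`aggregate` takes the values: 0 → 26 → 54

Answer: 54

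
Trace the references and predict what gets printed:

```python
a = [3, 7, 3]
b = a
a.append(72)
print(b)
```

Key concept: basic list aliasing.
Step by step:
`a = [3, 7, 3]` → a = [3, 7, 3]
`b = a` → b = [3, 7, 3] (same object as a)
`a.append(72)` → a = [3, 7, 3, 72] (same object as b); b = [3, 7, 3, 72] (same object as a)
`print(b)` → prints [3, 7, 3, 72]

Answer: [3, 7, 3, 72]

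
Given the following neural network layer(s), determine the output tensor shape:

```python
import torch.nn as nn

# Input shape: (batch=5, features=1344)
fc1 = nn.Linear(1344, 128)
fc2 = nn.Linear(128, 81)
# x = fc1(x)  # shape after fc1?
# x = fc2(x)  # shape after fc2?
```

Input: (5, 1344) -> after fc1: (5, 128) -> Output: (5, 81)

Answer: (5, 81)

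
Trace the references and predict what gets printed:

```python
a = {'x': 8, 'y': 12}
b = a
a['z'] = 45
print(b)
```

Key concept: dict aliasing.
Step by step:
`a = {'x': 8, 'y': 12}` → a = {'x': 8, 'y': 12}
`b = a` → b = {'x': 8, 'y': 12} (same object as a)
`a['z'] = 45` → a = {'x': 8, 'y': 12, 'z': 45} (same object as b); b = {'x': 8, 'y': 12, 'z': 45} (same object as a)
`print(b)` → prints {'x': 8, 'y': 12, 'z': 45}

Answer: {'x': 8, 'y': 12, 'z': 45}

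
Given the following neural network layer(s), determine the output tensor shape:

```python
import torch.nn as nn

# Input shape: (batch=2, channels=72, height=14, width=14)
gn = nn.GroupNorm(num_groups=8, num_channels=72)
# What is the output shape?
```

Input: (2, 72, 14, 14) -> Output: (2, 72, 14, 14)

Answer: (2, 72, 14, 14)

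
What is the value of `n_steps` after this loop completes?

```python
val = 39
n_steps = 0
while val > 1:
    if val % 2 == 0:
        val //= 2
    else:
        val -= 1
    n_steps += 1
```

Steps to reduce 39 to 1
`n_steps` takes the values: 0 → 1 → 2 → 3 → 4 → 5 → 6 → 7 → 8

Answer: 8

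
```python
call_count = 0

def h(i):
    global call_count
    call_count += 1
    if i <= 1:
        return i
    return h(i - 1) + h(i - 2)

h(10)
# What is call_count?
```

Calls(i) = 1 + Calls(i-1) + Calls(i-2); Calls(0)=Calls(1)=1. For i=10 this gives 177.

Answer: 177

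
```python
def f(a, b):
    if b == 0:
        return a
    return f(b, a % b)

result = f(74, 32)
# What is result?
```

f(74, 32) -> f(32, 10) -> f(10, 2) -> f(2, 0) -> 2

Answer: 2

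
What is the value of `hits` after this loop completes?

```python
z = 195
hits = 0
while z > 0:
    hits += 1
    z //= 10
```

Count digits by repeated division by 10
`hits` takes the values: 0 → 1 → 2 → 3

Answer: 3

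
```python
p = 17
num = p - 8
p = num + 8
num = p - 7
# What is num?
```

Trace:
`p = 17` → p = 17
`num = p - 8` → num = 9
`p = num + 8` → p = 17
`num = p - 7` → num = 10
So num = 10

Answer: 10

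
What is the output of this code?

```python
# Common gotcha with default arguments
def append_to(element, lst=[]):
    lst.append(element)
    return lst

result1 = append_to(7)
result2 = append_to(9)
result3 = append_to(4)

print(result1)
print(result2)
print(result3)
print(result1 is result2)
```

Key concept: mutable default argument gotcha.
Step by step:
`result1 = append_to(7)` → result1 = [7]
`result2 = append_to(9)` → result1 = [7, 9] (same object as result2); result2 = [7, 9] (same object as result1)
`result3 = append_to(4)` → result1 = [7, 9, 4] (same object as result2, result3); result2 = [7, 9, 4] (same object as result1, result3); result3 = [7, 9, 4] (same object as result1, result2)
`print(result1)` → prints [7, 9, 4]
`print(result2)` → prints [7, 9, 4]
`print(result3)` → prints [7, 9, 4]
`print(result1 is result2)` → prints True

Answer:
[7, 9, 4]
[7, 9, 4]
[7, 9, 4]
True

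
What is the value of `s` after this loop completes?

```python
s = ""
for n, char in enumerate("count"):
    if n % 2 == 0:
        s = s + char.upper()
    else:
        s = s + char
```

Uppercase even positions in 'count'
`s` takes the values: "" → "C" → "Co" → "CoU" → "CoUn" → "CoUnT"

Answer: "CoUnT"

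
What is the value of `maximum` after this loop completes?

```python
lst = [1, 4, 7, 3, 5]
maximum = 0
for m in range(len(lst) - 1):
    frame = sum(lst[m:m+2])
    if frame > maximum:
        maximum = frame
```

Max sum of 2-element window in [1, 4, 7, 3, 5]
`maximum` takes the values: 0 → 5 → 11

Answer: 11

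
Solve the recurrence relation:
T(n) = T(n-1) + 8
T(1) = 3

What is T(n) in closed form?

Unrolling: T(n) = T(1) + 8·(n-1) = 3 + 8(n-1) = 8n - 5.

Answer: T(n) = 8n - 5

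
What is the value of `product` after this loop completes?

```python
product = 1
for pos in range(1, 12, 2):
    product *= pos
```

Product of 1, 3, 5, ... up to 11
`product` takes the values: 1 → 3 → 15 → 105 → 945 → 10395

Answer: 10395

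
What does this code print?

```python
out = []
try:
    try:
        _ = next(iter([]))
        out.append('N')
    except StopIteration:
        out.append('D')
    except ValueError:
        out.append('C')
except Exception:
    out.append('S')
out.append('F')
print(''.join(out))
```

Execution trace: 'D' (inner except StopIteration) → 'F' (after the try/except). Output: DF

Answer: DF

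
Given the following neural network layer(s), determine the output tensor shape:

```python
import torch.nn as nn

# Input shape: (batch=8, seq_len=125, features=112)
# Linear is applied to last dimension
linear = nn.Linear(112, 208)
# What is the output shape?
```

Input: (8, 125, 112) -> Output: (8, 125, 208)

Answer: (8, 125, 208)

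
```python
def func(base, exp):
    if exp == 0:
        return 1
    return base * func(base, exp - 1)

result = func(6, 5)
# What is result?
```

func(6, 5) = 6 * 6 * 6 * 6 * 6 = 7776

Answer: 7776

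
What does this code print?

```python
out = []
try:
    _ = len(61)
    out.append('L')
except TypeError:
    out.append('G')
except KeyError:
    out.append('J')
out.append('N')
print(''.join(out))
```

Execution trace: 'G' (except TypeError) → 'N' (after the try/except). Output: GN

Answer: GN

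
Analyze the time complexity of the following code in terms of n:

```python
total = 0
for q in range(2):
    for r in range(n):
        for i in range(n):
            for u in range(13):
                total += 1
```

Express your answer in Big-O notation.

Each loop level contributes: 1 × n × n × 1. Multiplying the contributions gives O(n^2).

Answer: O(n^2)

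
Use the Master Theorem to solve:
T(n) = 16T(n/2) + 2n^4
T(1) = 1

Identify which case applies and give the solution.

a=16, b=2, f(n)=2n^4. log_2(16) = 4. Since c=4 = 4, Case 2 applies: T(n) = Θ(n^log_b(a) · log n) = O(n^4 log n).

Answer: O(n^4 log n) - Case 2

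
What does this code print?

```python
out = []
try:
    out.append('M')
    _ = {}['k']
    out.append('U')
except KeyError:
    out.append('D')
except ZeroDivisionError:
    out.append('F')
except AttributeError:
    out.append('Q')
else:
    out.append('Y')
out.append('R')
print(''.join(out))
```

Execution trace: 'M' (try body) → 'D' (except KeyError) → 'R' (after the try/except). Output: MDR

Answer: MDR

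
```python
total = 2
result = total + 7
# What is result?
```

Trace:
`total = 2` → total = 2
`result = total + 7` → result = 9
So result = 9

Answer: 9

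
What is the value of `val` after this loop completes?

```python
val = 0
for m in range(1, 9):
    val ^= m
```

XOR of 1 to 8
`val` takes the values: 0 → 1 → 3 → 0 → 4 → 1 → 7 → 0 → 8

Answer: 8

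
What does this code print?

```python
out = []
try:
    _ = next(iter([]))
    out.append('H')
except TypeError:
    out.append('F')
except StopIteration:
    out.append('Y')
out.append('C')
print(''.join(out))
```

Execution trace: 'Y' (except StopIteration) → 'C' (after the try/except). Output: YC

Answer: YC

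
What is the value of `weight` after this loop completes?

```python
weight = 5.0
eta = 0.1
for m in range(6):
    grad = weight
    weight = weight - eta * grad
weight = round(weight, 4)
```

Gradient descent: w = 5.0 * (1 - 0.1)^6
`weight` takes the values: 5.0 → 4.5 → 4.05 → 3.645 → 3.2805 → 2.95245 → 2.657205 → 2.6572

Answer: 2.6572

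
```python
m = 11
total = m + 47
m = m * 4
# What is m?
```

Trace:
`m = 11` → m = 11
`total = m + 47` → total = 58
`m = m * 4` → m = 44
So m = 44

Answer: 44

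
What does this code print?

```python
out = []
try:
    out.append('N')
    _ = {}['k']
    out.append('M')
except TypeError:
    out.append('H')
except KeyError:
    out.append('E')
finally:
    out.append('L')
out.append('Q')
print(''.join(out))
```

Execution trace: 'N' (try body) → 'E' (except KeyError) → 'L' (finally) → 'Q' (after the try/except). Output: NELQ

Answer: NELQ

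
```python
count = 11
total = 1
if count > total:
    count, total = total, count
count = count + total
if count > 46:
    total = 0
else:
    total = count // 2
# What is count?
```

Trace:
`count = 11` → count = 11
`total = 1` → total = 1
`if count > total: ...` → count > total is True → count = 1; total = 11
`count = count + total` → count = 12
`if count > 46: ...` → count > 46 is False, take else branch → total = 6
So count = 12

Answer: 12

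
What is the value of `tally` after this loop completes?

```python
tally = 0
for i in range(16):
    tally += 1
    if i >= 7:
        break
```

Loop breaks when i reaches 7, tally is 8
`tally` takes the values: 0 → 1 → 2 → 3 → 4 → 5 → 6 → 7 → 8

Answer: 8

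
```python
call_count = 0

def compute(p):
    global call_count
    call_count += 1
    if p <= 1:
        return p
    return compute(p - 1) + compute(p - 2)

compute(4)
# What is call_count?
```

Calls(p) = 1 + Calls(p-1) + Calls(p-2); Calls(0)=Calls(1)=1. For p=4 this gives 9.

Answer: 9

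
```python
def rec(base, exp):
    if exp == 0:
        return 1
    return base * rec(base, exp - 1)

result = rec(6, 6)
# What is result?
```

rec(6, 6) = 6 * 6 * 6 * 6 * 6 * 6 = 46656

Answer: 46656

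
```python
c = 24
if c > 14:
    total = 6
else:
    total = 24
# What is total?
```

Trace:
`c = 24` → c = 24
`if c > 14: ...` → c > 14 is True → total = 6
So total = 6

Answer: 6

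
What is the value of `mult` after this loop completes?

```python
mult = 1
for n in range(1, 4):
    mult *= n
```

3! = 6
`mult` takes the values: 1 → 2 → 6

Answer: 6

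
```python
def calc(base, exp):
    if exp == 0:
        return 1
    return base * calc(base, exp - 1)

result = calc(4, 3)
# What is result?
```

calc(4, 3) = 4 * 4 * 4 = 64

Answer: 64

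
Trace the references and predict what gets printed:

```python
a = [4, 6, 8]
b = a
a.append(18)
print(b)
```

Key concept: basic list aliasing.
Step by step:
`a = [4, 6, 8]` → a = [4, 6, 8]
`b = a` → b = [4, 6, 8] (same object as a)
`a.append(18)` → a = [4, 6, 8, 18] (same object as b); b = [4, 6, 8, 18] (same object as a)
`print(b)` → prints [4, 6, 8, 18]

Answer: [4, 6, 8, 18]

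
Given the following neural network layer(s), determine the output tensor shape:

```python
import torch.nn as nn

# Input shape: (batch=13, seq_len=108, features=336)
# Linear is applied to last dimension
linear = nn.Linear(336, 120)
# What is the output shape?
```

Input: (13, 108, 336) -> Output: (13, 108, 120)

Answer: (13, 108, 120)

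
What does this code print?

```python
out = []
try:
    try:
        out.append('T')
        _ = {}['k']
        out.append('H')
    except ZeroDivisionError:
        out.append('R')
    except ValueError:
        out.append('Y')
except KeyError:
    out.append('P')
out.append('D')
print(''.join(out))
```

Execution trace: 'T' (try body) → 'P' (outer except KeyError) → 'D' (after the try/except). Output: TPD

Answer: TPD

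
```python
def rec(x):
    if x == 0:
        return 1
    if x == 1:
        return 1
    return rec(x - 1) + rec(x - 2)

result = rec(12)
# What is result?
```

Build up from base cases: rec(0)=1, rec(1)=1, rec(2)=2, rec(3)=3, rec(4)=5, rec(5)=8, rec(6)=13, ..., rec(12)=233

Answer: 233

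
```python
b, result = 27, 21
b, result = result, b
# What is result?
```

Trace:
`b, result = 27, 21` → b = 27; result = 21
`b, result = result, b` → b = 21; result = 27
So result = 27

Answer: 27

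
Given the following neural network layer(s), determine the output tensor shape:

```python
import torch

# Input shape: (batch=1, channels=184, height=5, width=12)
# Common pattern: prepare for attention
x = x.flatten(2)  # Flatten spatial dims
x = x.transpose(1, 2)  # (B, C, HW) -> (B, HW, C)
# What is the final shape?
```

Input: (1, 184, 5, 12) -> after flatten(2): (1, 184, 60) -> Output: (1, 60, 184)

Answer: (1, 60, 184)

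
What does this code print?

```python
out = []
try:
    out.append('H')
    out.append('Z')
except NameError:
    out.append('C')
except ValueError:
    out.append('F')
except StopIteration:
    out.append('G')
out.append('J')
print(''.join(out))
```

Execution trace: 'H' (try body) → 'Z' (try body, no exception) → 'J' (after the try/except). Output: HZJ

Answer: HZJ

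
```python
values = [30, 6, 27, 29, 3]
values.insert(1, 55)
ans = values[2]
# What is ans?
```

Trace:
`values = [30, 6, 27, 29, 3]` → values = [30, 6, 27, 29, 3]
`values.insert(1, 55)` → values = [30, 55, 6, 27, 29, 3]
`ans = values[2]` → ans = 6
So ans = 6

Answer: 6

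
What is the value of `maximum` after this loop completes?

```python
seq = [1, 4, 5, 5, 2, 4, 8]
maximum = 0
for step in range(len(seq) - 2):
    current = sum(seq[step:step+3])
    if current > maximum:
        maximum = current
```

Max sum of 3-element window in [1, 4, 5, 5, 2, 4, 8]
`maximum` takes the values: 0 → 10 → 14

Answer: 14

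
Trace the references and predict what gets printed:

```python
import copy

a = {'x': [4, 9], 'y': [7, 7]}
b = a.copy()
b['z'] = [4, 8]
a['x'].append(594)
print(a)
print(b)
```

Key concept: shallow copy of dict with mutable values.
Step by step:
`a = {'x': [4, 9], 'y': [7, 7]}` → a = {'x': [4, 9], 'y': [7, 7]}
`b = a.copy()` → b = {'x': [4, 9], 'y': [7, 7]}
`b['z'] = [4, 8]` → b = {'x': [4, 9], 'y': [7, 7], 'z': [4, 8]}
`a['x'].append(594)` → a = {'x': [4, 9, 594], 'y': [7, 7]}; b = {'x': [4, 9, 594], 'y': [7, 7], 'z': [4, 8]}
`print(a)` → prints {'x': [4, 9, 594], 'y': [7, 7]}
`print(b)` → prints {'x': [4, 9, 594], 'y': [7, 7], 'z': [4, 8]}

Answer:
{'x': [4, 9, 594], 'y': [7, 7]}
{'x': [4, 9, 594], 'y': [7, 7], 'z': [4, 8]}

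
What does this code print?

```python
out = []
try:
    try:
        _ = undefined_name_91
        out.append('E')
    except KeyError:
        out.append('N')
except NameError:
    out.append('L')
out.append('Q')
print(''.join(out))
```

Execution trace: 'L' (outer except NameError) → 'Q' (after the try/except). Output: LQ

Answer: LQ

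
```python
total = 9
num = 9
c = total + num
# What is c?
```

Trace:
`total = 9` → total = 9
`num = 9` → num = 9
`c = total + num` → c = 18
So c = 18

Answer: 18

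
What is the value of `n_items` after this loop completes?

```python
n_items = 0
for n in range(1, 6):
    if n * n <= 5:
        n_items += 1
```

Count numbers where n² ≤ 5
`n_items` takes the values: 0 → 1 → 2

Answer: 2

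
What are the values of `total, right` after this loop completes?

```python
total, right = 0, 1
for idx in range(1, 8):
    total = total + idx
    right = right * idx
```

Sum and factorial of 1 to 7
`total, right` takes the values: (0, 1) → (1, 1) → (3, 1) → (3, 2) → (6, 2) → (6, 6) → (10, 6) → (10, 24) → (15, 24) → (15, 120) → (21, 120) → (21, 720) → (28, 720) → (28, 5040)

Answer: 28, 5040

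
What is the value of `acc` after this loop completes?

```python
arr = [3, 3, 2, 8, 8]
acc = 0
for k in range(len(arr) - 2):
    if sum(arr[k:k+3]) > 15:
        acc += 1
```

Count windows with sum > 15
`acc` takes the values: 0 → 1

Answer: 1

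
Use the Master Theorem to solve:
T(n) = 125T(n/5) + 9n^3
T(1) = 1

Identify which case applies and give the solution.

a=125, b=5, f(n)=9n^3. log_5(125) = 3. Since c=3 = 3, Case 2 applies: T(n) = Θ(n^log_b(a) · log n) = O(n^3 log n).

Answer: O(n^3 log n) - Case 2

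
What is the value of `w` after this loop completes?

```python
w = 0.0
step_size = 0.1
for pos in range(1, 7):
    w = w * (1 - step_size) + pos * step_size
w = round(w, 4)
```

Moving average with lr=0.1
`w` takes the values: 0.0 → 0.1 → 0.29 → 0.561 → 0.9049 → 1.31441 → 1.782969 → 1.783

Answer: 1.783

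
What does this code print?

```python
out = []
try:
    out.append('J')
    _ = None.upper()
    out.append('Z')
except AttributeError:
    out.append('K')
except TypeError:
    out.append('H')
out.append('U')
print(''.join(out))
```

Execution trace: 'J' (try body) → 'K' (except AttributeError) → 'U' (after the try/except). Output: JKU

Answer: JKU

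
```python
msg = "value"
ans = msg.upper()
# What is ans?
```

Trace:
`msg = "value"` → msg = 'value'
`ans = msg.upper()` → ans = 'VALUE'
So ans = 'VALUE'

Answer: 'VALUE'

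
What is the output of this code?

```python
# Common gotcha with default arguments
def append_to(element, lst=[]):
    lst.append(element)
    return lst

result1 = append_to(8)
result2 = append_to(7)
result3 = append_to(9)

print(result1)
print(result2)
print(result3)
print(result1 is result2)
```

Key concept: mutable default argument gotcha.
Step by step:
`result1 = append_to(8)` → result1 = [8]
`result2 = append_to(7)` → result1 = [8, 7] (same object as result2); result2 = [8, 7] (same object as result1)
`result3 = append_to(9)` → result1 = [8, 7, 9] (same object as result2, result3); result2 = [8, 7, 9] (same object as result1, result3); result3 = [8, 7, 9] (same object as result1, result2)
`print(result1)` → prints [8, 7, 9]
`print(result2)` → prints [8, 7, 9]
`print(result3)` → prints [8, 7, 9]
`print(result1 is result2)` → prints True

Answer:
[8, 7, 9]
[8, 7, 9]
[8, 7, 9]
True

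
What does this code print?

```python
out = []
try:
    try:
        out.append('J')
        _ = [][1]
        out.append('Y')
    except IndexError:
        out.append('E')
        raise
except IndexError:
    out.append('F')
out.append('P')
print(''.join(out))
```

Execution trace: 'J' (inner try body) → 'E' (inner except IndexError) → 'F' (outer except IndexError) → 'P' (after the try/except). Output: JEFP

Answer: JEFP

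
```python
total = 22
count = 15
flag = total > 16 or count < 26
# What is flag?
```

Trace:
`total = 22` → total = 22
`count = 15` → count = 15
`flag = total > 16 or count < 26` → flag = True
So flag = True

Answer: True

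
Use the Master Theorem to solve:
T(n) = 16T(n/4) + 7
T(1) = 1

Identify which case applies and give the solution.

a=16, b=4, f(n)=7. log_4(16) = 2. Since c=0 < 2, Case 1 applies: T(n) = Θ(n^log_b(a)) = O(n^2).

Answer: O(n^2) - Case 1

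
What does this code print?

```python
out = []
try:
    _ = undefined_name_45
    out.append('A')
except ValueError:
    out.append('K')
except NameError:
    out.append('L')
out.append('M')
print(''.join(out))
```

Execution trace: 'L' (except NameError) → 'M' (after the try/except). Output: LM

Answer: LM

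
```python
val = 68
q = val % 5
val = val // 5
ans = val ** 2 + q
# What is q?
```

Trace:
`val = 68` → val = 68
`q = val % 5` → q = 3
`val = val // 5` → val = 13
`ans = val ** 2 + q` → ans = 172
So q = 3

Answer: 3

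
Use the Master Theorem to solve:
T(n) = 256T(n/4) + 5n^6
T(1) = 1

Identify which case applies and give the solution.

a=256, b=4, f(n)=5n^6. log_4(256) = 4. Since c=6 > 4 and the regularity condition holds (256(n/4)^6 = (256/4^6)n^6 with 256/4^6 < 1), Case 3 applies: T(n) = Θ(f(n)) = O(n^6).

Answer: O(n^6) - Case 3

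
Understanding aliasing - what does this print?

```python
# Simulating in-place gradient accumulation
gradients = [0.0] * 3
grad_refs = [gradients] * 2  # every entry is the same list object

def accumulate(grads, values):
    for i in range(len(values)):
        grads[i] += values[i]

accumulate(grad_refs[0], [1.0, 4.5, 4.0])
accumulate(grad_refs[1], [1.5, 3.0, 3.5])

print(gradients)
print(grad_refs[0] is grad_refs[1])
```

Key concept: gradient accumulation aliasing.
Step by step:
`gradients = [0.0] * 3` → gradients = [0.0, 0.0, 0.0]
`grad_refs = [gradients] * 2` → grad_refs = [[0.0, 0.0, 0.0], [0.0, 0.0, 0.0]]
`accumulate(grad_refs[0], [1.0, 4.5, 4.0])` → gradients = [1.0, 4.5, 4.0]; grad_refs = [[1.0, 4.5, 4.0], [1.0, 4.5, 4.0]]
`accumulate(grad_refs[1], [1.5, 3.0, 3.5])` → gradients = [2.5, 7.5, 7.5]; grad_refs = [[2.5, 7.5, 7.5], [2.5, 7.5, 7.5]]
`print(gradients)` → prints [2.5, 7.5, 7.5]
`print(grad_refs[0] is grad_refs[1])` → prints True

Answer:
[2.5, 7.5, 7.5]
True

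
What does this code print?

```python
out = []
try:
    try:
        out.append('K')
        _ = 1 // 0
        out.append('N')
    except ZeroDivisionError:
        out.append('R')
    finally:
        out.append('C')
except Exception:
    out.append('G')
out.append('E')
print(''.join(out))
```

Execution trace: 'K' (inner try body) → 'R' (inner except ZeroDivisionError) → 'C' (inner finally) → 'E' (after the try/except). Output: KRCE

Answer: KRCE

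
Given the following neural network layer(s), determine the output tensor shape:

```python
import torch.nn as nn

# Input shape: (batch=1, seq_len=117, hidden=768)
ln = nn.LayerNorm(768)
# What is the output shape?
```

Input: (1, 117, 768) -> Output: (1, 117, 768)

Answer: (1, 117, 768)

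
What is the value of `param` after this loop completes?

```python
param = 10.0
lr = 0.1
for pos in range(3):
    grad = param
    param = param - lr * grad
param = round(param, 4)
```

Gradient descent: w = 10.0 * (1 - 0.1)^3
`param` takes the values: 10.0 → 9.0 → 8.1 → 7.29

Answer: 7.29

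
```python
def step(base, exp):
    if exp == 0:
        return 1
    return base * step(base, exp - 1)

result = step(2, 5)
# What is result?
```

step(2, 5) = 2 * 2 * 2 * 2 * 2 = 32

Answer: 32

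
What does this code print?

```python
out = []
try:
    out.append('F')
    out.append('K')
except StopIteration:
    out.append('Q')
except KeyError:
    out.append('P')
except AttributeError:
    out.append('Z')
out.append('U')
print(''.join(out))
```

Execution trace: 'F' (try body) → 'K' (try body, no exception) → 'U' (after the try/except). Output: FKU

Answer: FKU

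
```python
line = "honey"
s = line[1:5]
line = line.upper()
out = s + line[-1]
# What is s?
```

Trace:
`line = "honey"` → line = 'honey'
`s = line[1:5]` → s = 'oney'
`line = line.upper()` → line = 'HONEY'
`out = s + line[-1]` → out = 'oneyY'
So s = 'oney'

Answer: 'oney'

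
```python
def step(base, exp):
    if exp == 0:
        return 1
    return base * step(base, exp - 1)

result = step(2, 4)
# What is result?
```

step(2, 4) = 2 * 2 * 2 * 2 = 16

Answer: 16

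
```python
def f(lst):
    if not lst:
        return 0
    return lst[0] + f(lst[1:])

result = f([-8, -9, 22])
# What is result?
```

(-8) + (-9) + 22 + 0 = 5

Answer: 5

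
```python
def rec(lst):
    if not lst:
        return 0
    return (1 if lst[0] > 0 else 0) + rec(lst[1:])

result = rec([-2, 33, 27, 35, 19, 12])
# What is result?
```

Count of positive elements in [-2, 33, 27, 35, 19, 12] = 5

Answer: 5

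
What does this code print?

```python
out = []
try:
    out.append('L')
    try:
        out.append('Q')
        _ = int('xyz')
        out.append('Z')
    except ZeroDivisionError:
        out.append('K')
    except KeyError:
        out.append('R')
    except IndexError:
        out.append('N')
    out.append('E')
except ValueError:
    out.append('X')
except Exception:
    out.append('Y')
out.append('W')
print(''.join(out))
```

Execution trace: 'L' (try body) → 'Q' (inner try body) → 'X' (except ValueError) → 'W' (after the try/except). Output: LQXW

Answer: LQXW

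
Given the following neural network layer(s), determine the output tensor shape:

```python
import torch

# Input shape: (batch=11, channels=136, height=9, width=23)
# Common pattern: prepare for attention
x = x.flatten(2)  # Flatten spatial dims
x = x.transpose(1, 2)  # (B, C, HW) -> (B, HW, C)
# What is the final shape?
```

Input: (11, 136, 9, 23) -> after flatten(2): (11, 136, 207) -> Output: (11, 207, 136)

Answer: (11, 207, 136)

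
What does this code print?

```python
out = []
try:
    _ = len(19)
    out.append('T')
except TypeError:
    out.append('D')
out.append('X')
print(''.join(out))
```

Execution trace: 'D' (except TypeError) → 'X' (after the try/except). Output: DX

Answer: DX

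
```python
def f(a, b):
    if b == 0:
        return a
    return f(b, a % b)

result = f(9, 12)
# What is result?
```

f(9, 12) -> f(12, 9) -> f(9, 3) -> f(3, 0) -> 3

Answer: 3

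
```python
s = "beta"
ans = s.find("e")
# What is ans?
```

Trace:
`s = "beta"` → s = 'beta'
`ans = s.find("e")` → ans = 1
So ans = 1

Answer: 1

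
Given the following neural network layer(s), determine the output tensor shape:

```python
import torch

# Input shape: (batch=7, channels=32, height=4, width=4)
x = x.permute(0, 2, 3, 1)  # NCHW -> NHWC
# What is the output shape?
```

Input: (7, 32, 4, 4) -> Output: (7, 4, 4, 32)

Answer: (7, 4, 4, 32)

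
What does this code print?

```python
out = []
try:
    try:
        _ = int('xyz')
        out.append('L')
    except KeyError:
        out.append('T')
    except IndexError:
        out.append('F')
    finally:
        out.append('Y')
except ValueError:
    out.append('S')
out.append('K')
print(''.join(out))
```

Execution trace: 'Y' (finally) → 'S' (outer except ValueError) → 'K' (after the try/except). Output: YSK

Answer: YSK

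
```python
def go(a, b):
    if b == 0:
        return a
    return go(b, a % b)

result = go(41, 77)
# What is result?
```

go(41, 77) -> go(77, 41) -> go(41, 36) -> go(36, 5) -> go(5, 1) -> go(1, 0) -> 1

Answer: 1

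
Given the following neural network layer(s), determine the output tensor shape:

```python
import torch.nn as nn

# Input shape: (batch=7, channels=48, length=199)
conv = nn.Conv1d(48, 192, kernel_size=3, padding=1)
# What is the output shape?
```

Input: (7, 48, 199) -> Output: (7, 192, 199)

Answer: (7, 192, 199)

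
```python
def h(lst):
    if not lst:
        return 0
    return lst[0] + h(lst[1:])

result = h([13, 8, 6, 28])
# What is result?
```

13 + 8 + 6 + 28 + 0 = 55

Answer: 55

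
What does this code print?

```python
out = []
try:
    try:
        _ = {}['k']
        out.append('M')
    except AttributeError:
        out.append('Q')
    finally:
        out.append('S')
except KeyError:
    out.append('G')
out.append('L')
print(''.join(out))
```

Execution trace: 'S' (inner finally) → 'G' (outer except KeyError) → 'L' (after the try/except). Output: SGL

Answer: SGL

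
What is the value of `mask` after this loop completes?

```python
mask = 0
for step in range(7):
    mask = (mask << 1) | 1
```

Build 7 consecutive 1-bits: 0b1111111
`mask` takes the values: 0 → 1 → 3 → 7 → 15 → 31 → 63 → 127

Answer: 127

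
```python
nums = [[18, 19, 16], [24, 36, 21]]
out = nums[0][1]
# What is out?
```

Trace:
`nums = [[18, 19, 16], [24, 36, 21]]` → nums = [[18, 19, 16], [24, 36, 21]]
`out = nums[0][1]` → out = 19
So out = 19

Answer: 19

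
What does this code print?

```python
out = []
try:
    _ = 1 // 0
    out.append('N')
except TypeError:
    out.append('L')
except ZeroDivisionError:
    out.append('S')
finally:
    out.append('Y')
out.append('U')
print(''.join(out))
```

Execution trace: 'S' (except ZeroDivisionError) → 'Y' (finally) → 'U' (after the try/except). Output: SYU

Answer: SYU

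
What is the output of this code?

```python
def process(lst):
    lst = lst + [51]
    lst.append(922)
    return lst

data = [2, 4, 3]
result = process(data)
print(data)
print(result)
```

Key concept: rebinding parameter vs mutation.
Step by step:
`data = [2, 4, 3]` → data = [2, 4, 3]
`result = process(data)` → result = [2, 4, 3, 51, 922]
`print(data)` → prints [2, 4, 3]
`print(result)` → prints [2, 4, 3, 51, 922]

Answer:
[2, 4, 3]
[2, 4, 3, 51, 922]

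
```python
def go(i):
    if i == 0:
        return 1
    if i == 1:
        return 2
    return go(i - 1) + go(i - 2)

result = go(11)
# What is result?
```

Build up from base cases: go(0)=1, go(1)=2, go(2)=3, go(3)=5, go(4)=8, go(5)=13, go(6)=21, ..., go(11)=233

Answer: 233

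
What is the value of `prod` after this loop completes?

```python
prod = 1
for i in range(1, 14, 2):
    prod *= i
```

Product of 1, 3, 5, ... up to 13
`prod` takes the values: 1 → 3 → 15 → 105 → 945 → 10395 → 135135

Answer: 135135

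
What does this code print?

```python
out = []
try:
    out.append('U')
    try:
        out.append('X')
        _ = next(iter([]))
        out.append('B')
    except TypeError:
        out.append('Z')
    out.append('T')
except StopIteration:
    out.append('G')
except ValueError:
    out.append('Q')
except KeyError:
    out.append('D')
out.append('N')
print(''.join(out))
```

Execution trace: 'U' (try body) → 'X' (inner try body) → 'G' (except StopIteration) → 'N' (after the try/except). Output: UXGN

Answer: UXGN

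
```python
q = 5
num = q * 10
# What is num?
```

Trace:
`q = 5` → q = 5
`num = q * 10` → num = 50
So num = 50

Answer: 50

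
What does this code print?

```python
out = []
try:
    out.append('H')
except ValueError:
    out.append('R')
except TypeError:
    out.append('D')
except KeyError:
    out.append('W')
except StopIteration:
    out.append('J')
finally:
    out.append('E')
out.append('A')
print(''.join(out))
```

Execution trace: 'H' (try body, no exception) → 'E' (finally) → 'A' (after the try/except). Output: HEA

Answer: HEA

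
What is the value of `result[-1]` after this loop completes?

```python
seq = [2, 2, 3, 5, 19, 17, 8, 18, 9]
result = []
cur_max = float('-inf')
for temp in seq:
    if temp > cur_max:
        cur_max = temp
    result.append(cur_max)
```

Running max ends at 19
`result` takes the values: [] → [2] → [2, 2] → [2, 2, 3] → [2, 2, 3, 5] → [2, 2, 3, 5, 19] → [2, 2, 3, 5, 19, 19] → [2, 2, 3, 5, 19, 19, 19] → [2, 2, 3, 5, 19, 19, 19, 19] → [2, 2, 3, 5, 19, 19, 19, 19, 19]
So `result[-1]` = 19

Answer: 19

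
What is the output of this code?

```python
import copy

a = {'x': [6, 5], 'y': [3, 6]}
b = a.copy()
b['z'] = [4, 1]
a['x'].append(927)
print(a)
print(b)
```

Key concept: shallow copy of dict with mutable values.
Step by step:
`a = {'x': [6, 5], 'y': [3, 6]}` → a = {'x': [6, 5], 'y': [3, 6]}
`b = a.copy()` → b = {'x': [6, 5], 'y': [3, 6]}
`b['z'] = [4, 1]` → b = {'x': [6, 5], 'y': [3, 6], 'z': [4, 1]}
`a['x'].append(927)` → a = {'x': [6, 5, 927], 'y': [3, 6]}; b = {'x': [6, 5, 927], 'y': [3, 6], 'z': [4, 1]}
`print(a)` → prints {'x': [6, 5, 927], 'y': [3, 6]}
`print(b)` → prints {'x': [6, 5, 927], 'y': [3, 6], 'z': [4, 1]}

Answer:
{'x': [6, 5, 927], 'y': [3, 6]}
{'x': [6, 5, 927], 'y': [3, 6], 'z': [4, 1]}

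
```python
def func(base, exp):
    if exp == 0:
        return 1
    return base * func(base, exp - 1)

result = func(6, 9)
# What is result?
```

func(6, 9) = 6 * 6 * 6 * 6 * 6 * 6 * 6 * 6 * 6 = 10077696

Answer: 10077696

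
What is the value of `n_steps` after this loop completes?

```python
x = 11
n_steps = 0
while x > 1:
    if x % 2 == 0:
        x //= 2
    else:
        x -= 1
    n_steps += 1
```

Steps to reduce 11 to 1
`n_steps` takes the values: 0 → 1 → 2 → 3 → 4 → 5

Answer: 5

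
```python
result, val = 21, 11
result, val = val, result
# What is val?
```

Trace:
`result, val = 21, 11` → result = 21; val = 11
`result, val = val, result` → result = 11; val = 21
So val = 21

Answer: 21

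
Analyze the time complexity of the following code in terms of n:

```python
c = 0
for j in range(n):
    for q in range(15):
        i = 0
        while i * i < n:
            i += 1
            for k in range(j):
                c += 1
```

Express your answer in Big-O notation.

Each loop level contributes: n × 1 × √n × n. Multiplying the contributions gives O(n^2√n).

Answer: O(n^2√n)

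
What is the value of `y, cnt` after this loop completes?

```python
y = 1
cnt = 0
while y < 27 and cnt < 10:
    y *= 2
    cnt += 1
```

Double until >= 27 or 10 iterations
`y, cnt` takes the values: (1, 0) → (2, 0) → (2, 1) → (4, 1) → (4, 2) → (8, 2) → (8, 3) → (16, 3) → (16, 4) → (32, 4) → (32, 5)

Answer: 32, 5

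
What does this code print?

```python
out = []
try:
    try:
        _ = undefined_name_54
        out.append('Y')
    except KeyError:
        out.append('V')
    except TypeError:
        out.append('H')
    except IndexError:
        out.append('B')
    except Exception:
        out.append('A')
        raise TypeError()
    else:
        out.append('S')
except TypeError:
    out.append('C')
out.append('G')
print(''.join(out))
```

Execution trace: 'A' (inner except Exception) → 'C' (outer except TypeError) → 'G' (after the try/except). Output: ACG

Answer: ACG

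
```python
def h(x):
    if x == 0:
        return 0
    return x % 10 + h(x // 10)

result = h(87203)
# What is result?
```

Sum of digits of 87203: 3 + 0 + 2 + 7 + 8 = 20

Answer: 20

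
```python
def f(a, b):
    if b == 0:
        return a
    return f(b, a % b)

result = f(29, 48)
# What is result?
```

f(29, 48) -> f(48, 29) -> f(29, 19) -> f(19, 10) -> f(10, 9) -> f(9, 1) -> f(1, 0) -> 1

Answer: 1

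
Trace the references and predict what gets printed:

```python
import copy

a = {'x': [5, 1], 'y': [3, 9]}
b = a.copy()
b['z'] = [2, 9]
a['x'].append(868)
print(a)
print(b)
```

Key concept: shallow copy of dict with mutable values.
Step by step:
`a = {'x': [5, 1], 'y': [3, 9]}` → a = {'x': [5, 1], 'y': [3, 9]}
`b = a.copy()` → b = {'x': [5, 1], 'y': [3, 9]}
`b['z'] = [2, 9]` → b = {'x': [5, 1], 'y': [3, 9], 'z': [2, 9]}
`a['x'].append(868)` → a = {'x': [5, 1, 868], 'y': [3, 9]}; b = {'x': [5, 1, 868], 'y': [3, 9], 'z': [2, 9]}
`print(a)` → prints {'x': [5, 1, 868], 'y': [3, 9]}
`print(b)` → prints {'x': [5, 1, 868], 'y': [3, 9], 'z': [2, 9]}

Answer:
{'x': [5, 1, 868], 'y': [3, 9]}
{'x': [5, 1, 868], 'y': [3, 9], 'z': [2, 9]}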